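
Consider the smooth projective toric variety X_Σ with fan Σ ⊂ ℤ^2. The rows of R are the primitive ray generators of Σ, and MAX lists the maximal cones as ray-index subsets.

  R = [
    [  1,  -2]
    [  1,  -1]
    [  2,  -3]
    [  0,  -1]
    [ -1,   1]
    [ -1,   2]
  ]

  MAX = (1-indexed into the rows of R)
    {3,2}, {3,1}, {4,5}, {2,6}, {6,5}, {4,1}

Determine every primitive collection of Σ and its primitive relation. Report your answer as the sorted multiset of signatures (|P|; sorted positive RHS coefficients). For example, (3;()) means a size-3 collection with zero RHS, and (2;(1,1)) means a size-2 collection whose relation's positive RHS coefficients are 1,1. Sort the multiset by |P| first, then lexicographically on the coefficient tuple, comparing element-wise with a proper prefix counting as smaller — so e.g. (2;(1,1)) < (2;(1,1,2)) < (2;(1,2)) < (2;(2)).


Minimal non-faces — 9 found among 6 rays, 6 max cones:

  P={1,6}:  v_{1} + v_{6} = 0 — sig = (2;())
  P={2,5}:  v_{2} + v_{5} = 0 — sig = (2;())
  P={1,2}:  v_{1} + v_{2} = v_{3} — sig = (2;(1))
  P={1,5}:  v_{1} + v_{5} = v_{4} — sig = (2;(1))
  P={2,4}:  v_{2} + v_{4} = v_{1} — sig = (2;(1))
  P={3,5}:  v_{3} + v_{5} = v_{1} — sig = (2;(1))
  P={3,6}:  v_{3} + v_{6} = v_{2} — sig = (2;(1))
  P={4,6}:  v_{4} + v_{6} = v_{5} — sig = (2;(1))
  P={3,4}:  v_{3} + v_{4} = 2·v_{1} — sig = (2;(2))

Hence PRS(X_Σ) =
[(2;()), (2;()), (2;(1)), (2;(1)), (2;(1)), (2;(1)), (2;(1)), (2;(1)), (2;(2))]


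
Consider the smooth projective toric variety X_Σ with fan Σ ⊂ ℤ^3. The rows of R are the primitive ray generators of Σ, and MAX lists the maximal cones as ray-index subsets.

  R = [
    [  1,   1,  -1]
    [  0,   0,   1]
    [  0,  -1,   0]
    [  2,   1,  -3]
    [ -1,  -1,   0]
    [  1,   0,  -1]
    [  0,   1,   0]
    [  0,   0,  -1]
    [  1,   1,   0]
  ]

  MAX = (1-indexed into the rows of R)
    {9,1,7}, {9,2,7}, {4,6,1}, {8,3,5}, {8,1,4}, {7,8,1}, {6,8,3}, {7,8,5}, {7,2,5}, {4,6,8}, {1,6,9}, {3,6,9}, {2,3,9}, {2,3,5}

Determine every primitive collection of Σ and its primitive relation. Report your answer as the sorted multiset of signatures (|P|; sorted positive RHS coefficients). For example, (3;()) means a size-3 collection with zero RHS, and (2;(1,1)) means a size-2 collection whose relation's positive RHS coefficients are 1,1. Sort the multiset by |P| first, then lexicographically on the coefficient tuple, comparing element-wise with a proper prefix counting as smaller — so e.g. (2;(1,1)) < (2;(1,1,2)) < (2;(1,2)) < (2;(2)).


Δ(Σ) — 9 vertices, 16 min non-faces:

  P = {2,8}:  v_{2} + v_{8} = 0  →  sig = (2;())
  P = {3,7}:  v_{3} + v_{7} = 0  →  sig = (2;())
  P = {5,9}:  v_{5} + v_{9} = 0  →  sig = (2;())
  P = {1,2}:  v_{1} + v_{2} = v_{9}  →  sig = (2;(1))
  P = {1,3}:  v_{1} + v_{3} = v_{6}  →  sig = (2;(1))
  P = {1,5}:  v_{1} + v_{5} = v_{8}  →  sig = (2;(1))
  P = {6,7}:  v_{6} + v_{7} = v_{1}  →  sig = (2;(1))
  P = {8,9}:  v_{8} + v_{9} = v_{1}  →  sig = (2;(1))
  P = {2,4}:  v_{2} + v_{4} = v_{1} + v_{6}  →  sig = (2;(1,1))
  P = {2,6}:  v_{2} + v_{6} = v_{3} + v_{9}  →  sig = (2;(1,1))
  P = {5,6}:  v_{5} + v_{6} = v_{3} + v_{8}  →  sig = (2;(1,1))
  P = {3,4}:  v_{3} + v_{4} = 2·v_{6} + v_{8}  →  sig = (2;(1,2))
  P = {4,5}:  v_{4} + v_{5} = v_{6} + 2·v_{8}  →  sig = (2;(1,2))
  P = {4,7}:  v_{4} + v_{7} = 2·v_{1} + v_{8}  →  sig = (2;(1,2))
  P = {4,9}:  v_{4} + v_{9} = 2·v_{1} + v_{6}  →  sig = (2;(1,2))
  P = {1,6,8}:  v_{1} + v_{6} + v_{8} = v_{4}  →  sig = (3;(1))

so the primitive-relation signature multiset is
    |P|=2: 15 collections, coeffs (), (), (), (1), (1), (1), (1), (1), (1,1), (1,1), (1,1), (1,2), (1,2), (1,2), (1,2)
    |P|=3: 1 collection, coeffs (1)


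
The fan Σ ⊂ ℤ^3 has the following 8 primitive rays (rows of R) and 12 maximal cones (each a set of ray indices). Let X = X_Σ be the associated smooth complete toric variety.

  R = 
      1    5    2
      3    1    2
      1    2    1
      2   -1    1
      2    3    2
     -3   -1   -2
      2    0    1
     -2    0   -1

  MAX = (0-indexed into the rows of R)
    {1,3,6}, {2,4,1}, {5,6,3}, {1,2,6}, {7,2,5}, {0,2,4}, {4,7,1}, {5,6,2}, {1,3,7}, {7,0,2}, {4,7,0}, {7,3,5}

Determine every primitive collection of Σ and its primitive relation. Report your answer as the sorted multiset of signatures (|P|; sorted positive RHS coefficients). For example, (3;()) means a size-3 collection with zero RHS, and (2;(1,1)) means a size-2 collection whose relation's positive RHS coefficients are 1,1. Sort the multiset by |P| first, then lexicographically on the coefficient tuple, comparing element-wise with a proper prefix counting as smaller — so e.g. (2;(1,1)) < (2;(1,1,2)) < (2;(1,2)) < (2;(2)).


12 minimal non-faces of Δ(Σ) (on 8 rays):

  P = {1,5}:  v_{1} + v_{5} = 0 — sig = (2;())
  P = {6,7}:  v_{6} + v_{7} = 0 — sig = (2;())
  P = {2,3}:  v_{2} + v_{3} = v_{1} — sig = (2;(1))
  P = {0,6}:  v_{0} + v_{6} = v_{2} + v_{4} — sig = (2;(1,1))
  P = {4,5}:  v_{4} + v_{5} = v_{2} + v_{7} — sig = (2;(1,1))
  P = {4,6}:  v_{4} + v_{6} = v_{1} + v_{2} — sig = (2;(1,1))
  P = {0,3}:  v_{0} + v_{3} = v_{1} + v_{4} + v_{7} — sig = (2;(1,1,1))
  P = {3,4}:  v_{3} + v_{4} = 2·v_{1} + v_{7} — sig = (2;(1,2))
  P = {0,1}:  v_{0} + v_{1} = 2·v_{4} — sig = (2;(2))
  P = {0,5}:  v_{0} + v_{5} = 2·v_{2} + 2·v_{7} — sig = (2;(2,2))
  P = {1,2,7}:  v_{1} + v_{2} + v_{7} = v_{4} — sig = (3;(1))
  P = {2,4,7}:  v_{2} + v_{4} + v_{7} = v_{0} — sig = (3;(1))

so the primitive-relation signature multiset is
    |P|=2: 10 collections, coeffs (), (), (1), (1,1), (1,1), (1,1), (1,1,1), (1,2), (2), (2,2)
    |P|=3: 2 collections, coeffs (1), (1)


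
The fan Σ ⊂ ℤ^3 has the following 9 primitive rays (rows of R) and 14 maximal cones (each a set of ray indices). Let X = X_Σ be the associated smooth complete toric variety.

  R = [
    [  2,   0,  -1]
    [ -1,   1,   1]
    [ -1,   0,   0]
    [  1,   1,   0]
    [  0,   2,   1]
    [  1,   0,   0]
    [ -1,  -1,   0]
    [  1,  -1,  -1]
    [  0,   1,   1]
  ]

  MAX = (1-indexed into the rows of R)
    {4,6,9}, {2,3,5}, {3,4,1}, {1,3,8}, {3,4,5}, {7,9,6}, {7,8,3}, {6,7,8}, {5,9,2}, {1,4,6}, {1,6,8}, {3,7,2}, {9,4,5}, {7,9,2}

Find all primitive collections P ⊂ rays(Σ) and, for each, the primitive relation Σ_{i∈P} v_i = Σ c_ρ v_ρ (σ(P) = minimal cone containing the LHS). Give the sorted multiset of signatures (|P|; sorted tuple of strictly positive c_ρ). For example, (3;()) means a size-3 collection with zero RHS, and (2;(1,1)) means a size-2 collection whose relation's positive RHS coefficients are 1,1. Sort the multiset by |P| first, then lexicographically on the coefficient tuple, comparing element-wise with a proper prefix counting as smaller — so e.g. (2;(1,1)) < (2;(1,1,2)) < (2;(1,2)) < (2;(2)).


Primitive collections (15):

  • {2,8}:  v_{2} + v_{8} = 0  ⇒ sig = (2;())
  • {3,6}:  v_{3} + v_{6} = 0  ⇒ sig = (2;())
  • {4,7}:  v_{4} + v_{7} = 0  ⇒ sig = (2;())
  • {1,2}:  v_{1} + v_{2} = v_{4}  ⇒ sig = (2;(1))
  • {1,7}:  v_{1} + v_{7} = v_{8}  ⇒ sig = (2;(1))
  • {2,4}:  v_{2} + v_{4} = v_{5}  ⇒ sig = (2;(1))
  • {2,6}:  v_{2} + v_{6} = v_{9}  ⇒ sig = (2;(1))
  • {3,9}:  v_{3} + v_{9} = v_{2}  ⇒ sig = (2;(1))
  • {4,8}:  v_{4} + v_{8} = v_{1}  ⇒ sig = (2;(1))
  • {5,7}:  v_{5} + v_{7} = v_{2}  ⇒ sig = (2;(1))
  • {5,8}:  v_{5} + v_{8} = v_{4}  ⇒ sig = (2;(1))
  • {8,9}:  v_{8} + v_{9} = v_{6}  ⇒ sig = (2;(1))
  • {1,9}:  v_{1} + v_{9} = v_{4} + v_{6}  ⇒ sig = (2;(1,1))
  • {5,6}:  v_{5} + v_{6} = v_{4} + v_{9}  ⇒ sig = (2;(1,1))
  • {1,5}:  v_{1} + v_{5} = 2·v_{4}  ⇒ sig = (2;(2))

Signatures (|P|; sorted positive RHS coefficients), sorted:
[(2;()), (2;()), (2;()), (2;(1)), (2;(1)), (2;(1)), (2;(1)), (2;(1)), (2;(1)), (2;(1)), (2;(1)), (2;(1)), (2;(1,1)), (2;(1,1)), (2;(2))]


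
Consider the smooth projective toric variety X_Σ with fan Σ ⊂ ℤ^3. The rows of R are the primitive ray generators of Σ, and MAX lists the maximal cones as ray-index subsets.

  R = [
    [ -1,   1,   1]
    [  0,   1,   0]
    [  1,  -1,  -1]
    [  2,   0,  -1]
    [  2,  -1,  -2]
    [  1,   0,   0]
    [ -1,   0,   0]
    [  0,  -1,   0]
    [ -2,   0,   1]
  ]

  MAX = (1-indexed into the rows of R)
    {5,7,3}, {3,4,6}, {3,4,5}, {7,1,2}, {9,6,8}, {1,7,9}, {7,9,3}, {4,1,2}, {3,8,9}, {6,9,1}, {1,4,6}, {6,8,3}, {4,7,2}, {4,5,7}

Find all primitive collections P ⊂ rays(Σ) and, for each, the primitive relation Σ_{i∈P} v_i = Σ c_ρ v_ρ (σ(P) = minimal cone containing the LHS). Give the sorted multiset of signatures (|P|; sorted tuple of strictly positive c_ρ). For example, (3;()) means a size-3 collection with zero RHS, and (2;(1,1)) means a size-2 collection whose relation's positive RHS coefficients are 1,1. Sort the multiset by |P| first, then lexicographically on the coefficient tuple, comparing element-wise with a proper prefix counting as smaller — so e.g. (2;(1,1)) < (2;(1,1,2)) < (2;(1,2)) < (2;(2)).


Primitive collections (18):

  • {1,3}:  v_{1} + v_{3} = 0  ⇒ sig = (2;())
  • {2,8}:  v_{2} + v_{8} = 0  ⇒ sig = (2;())
  • {4,9}:  v_{4} + v_{9} = 0  ⇒ sig = (2;())
  • {6,7}:  v_{6} + v_{7} = 0  ⇒ sig = (2;())
  • {1,5}:  v_{1} + v_{5} = v_{4} + v_{7}  ⇒ sig = (2;(1,1))
  • {1,8}:  v_{1} + v_{8} = v_{6} + v_{9}  ⇒ sig = (2;(1,1))
  • {2,3}:  v_{2} + v_{3} = v_{4} + v_{7}  ⇒ sig = (2;(1,1))
  • {2,6}:  v_{2} + v_{6} = v_{1} + v_{4}  ⇒ sig = (2;(1,1))
  • {2,9}:  v_{2} + v_{9} = v_{1} + v_{7}  ⇒ sig = (2;(1,1))
  • {4,8}:  v_{4} + v_{8} = v_{3} + v_{6}  ⇒ sig = (2;(1,1))
  • {5,6}:  v_{5} + v_{6} = v_{3} + v_{4}  ⇒ sig = (2;(1,1))
  • {5,9}:  v_{5} + v_{9} = v_{3} + v_{7}  ⇒ sig = (2;(1,1))
  • {7,8}:  v_{7} + v_{8} = v_{3} + v_{9}  ⇒ sig = (2;(1,1))
  • {5,8}:  v_{5} + v_{8} = 2·v_{3}  ⇒ sig = (2;(2))
  • {2,5}:  v_{2} + v_{5} = 2·v_{4} + 2·v_{7}  ⇒ sig = (2;(2,2))
  • {1,4,7}:  v_{1} + v_{4} + v_{7} = v_{2}  ⇒ sig = (3;(1))
  • {3,4,7}:  v_{3} + v_{4} + v_{7} = v_{5}  ⇒ sig = (3;(1))
  • {3,6,9}:  v_{3} + v_{6} + v_{9} = v_{8}  ⇒ sig = (3;(1))

so the primitive-relation signature multiset is
{ (2;()) ×4,  (2;(1,1)) ×9,  (2;(2)),  (2;(2,2)),  (3;(1)) ×3 }


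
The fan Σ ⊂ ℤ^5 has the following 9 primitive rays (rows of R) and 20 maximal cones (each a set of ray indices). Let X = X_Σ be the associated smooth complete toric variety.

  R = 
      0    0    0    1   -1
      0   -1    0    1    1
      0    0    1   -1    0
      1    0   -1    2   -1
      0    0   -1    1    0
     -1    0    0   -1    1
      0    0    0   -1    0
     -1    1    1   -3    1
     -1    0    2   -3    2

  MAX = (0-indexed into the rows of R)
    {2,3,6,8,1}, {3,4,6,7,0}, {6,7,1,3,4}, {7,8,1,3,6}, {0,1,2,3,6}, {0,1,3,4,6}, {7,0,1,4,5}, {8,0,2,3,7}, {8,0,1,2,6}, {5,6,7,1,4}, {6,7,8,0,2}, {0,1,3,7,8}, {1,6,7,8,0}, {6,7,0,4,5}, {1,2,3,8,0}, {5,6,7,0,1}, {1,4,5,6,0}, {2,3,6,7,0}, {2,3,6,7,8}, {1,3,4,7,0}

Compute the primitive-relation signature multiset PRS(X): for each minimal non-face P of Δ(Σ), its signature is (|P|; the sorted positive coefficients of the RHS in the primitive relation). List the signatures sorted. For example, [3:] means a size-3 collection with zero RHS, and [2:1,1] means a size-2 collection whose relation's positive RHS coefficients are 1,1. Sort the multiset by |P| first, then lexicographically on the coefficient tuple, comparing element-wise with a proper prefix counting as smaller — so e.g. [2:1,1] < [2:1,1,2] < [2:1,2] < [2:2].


|primitive collections| = 9. Relations:

  {2,4}:  v_{2} + v_{4} = 0 — sig = [2:]
  {3,5}:  v_{3} + v_{5} = v_{4} — sig = [2:1]
  {4,8}:  v_{4} + v_{8} = v_{1} + v_{7} — sig = [2:1,1]
  {2,5}:  v_{2} + v_{5} = v_{0} + v_{1} + v_{6} + v_{7} — sig = [2:1,1,1,1]
  {5,8}:  v_{5} + v_{8} = v_{0} + 2·v_{1} + v_{6} + 2·v_{7} — sig = [2:1,1,2,2]
  {1,2,7}:  v_{1} + v_{2} + v_{7} = v_{8} — sig = [3:1]
  {0,3,6,8}:  v_{0} + v_{3} + v_{6} + v_{8} = v_{2} — sig = [4:1]
  {0,1,3,6,7}:  v_{0} + v_{1} + v_{3} + v_{6} + v_{7} = 0 — sig = [5:]
  {0,1,4,6,7}:  v_{0} + v_{1} + v_{4} + v_{6} + v_{7} = v_{5} — sig = [5:1]

Signatures (|P|; sorted positive RHS coefficients), sorted:
[[2:], [2:1], [2:1,1], [2:1,1,1,1], [2:1,1,2,2], [3:1], [4:1], [5:], [5:1]]


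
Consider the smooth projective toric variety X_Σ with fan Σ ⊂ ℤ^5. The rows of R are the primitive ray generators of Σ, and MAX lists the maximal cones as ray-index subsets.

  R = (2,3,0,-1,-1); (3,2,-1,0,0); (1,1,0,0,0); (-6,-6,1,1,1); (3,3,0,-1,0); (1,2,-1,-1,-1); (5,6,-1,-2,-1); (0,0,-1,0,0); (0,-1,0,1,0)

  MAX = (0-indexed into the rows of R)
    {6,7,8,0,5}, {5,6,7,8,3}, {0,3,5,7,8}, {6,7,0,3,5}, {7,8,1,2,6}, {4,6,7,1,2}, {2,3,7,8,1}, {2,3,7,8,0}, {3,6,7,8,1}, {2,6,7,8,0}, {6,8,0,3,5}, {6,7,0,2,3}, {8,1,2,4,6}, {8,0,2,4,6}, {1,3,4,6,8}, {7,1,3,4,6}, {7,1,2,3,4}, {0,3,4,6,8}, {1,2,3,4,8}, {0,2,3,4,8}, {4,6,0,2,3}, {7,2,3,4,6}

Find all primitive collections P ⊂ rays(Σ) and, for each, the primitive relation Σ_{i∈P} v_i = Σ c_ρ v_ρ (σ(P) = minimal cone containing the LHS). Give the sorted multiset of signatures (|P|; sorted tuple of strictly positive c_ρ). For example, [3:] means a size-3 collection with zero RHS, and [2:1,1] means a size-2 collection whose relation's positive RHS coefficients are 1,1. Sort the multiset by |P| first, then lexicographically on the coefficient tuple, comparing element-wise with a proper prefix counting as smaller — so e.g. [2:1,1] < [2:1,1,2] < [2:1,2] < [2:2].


The 9 primitive collections of Σ (r=9, n=5):

  {0,1}:  v_{0} + v_{1} = v_{6} + v_{8} ; sig = [2:1,1]
  {2,5}:  v_{2} + v_{5} = v_{0} + v_{7} ; sig = [2:1,1]
  {4,5}:  v_{4} + v_{5} = v_{3} + 2·v_{6} + v_{8} ; sig = [2:1,1,2]
  {1,5}:  v_{1} + v_{5} = v_{3} + 2·v_{6} + v_{7} + 2·v_{8} ; sig = [2:1,1,2,2]
  {0,4,7}:  v_{0} + v_{4} + v_{7} = v_{6} ; sig = [3:1]
  {4,7,8}:  v_{4} + v_{7} + v_{8} = v_{1} ; sig = [3:1]
  {2,3,6,8}:  v_{2} + v_{3} + v_{6} + v_{8} = 0 ; sig = [4:]
  {1,2,3,6}:  v_{1} + v_{2} + v_{3} + v_{6} = v_{4} + v_{7} ; sig = [4:1,1]
  {0,3,6,7,8}:  v_{0} + v_{3} + v_{6} + v_{7} + v_{8} = v_{5} ; sig = [5:1]

Sorted signature multiset PRS(X):
{ [2:1,1] ×2,  [2:1,1,2],  [2:1,1,2,2],  [3:1] ×2,  [4:],  [4:1,1],  [5:1] }


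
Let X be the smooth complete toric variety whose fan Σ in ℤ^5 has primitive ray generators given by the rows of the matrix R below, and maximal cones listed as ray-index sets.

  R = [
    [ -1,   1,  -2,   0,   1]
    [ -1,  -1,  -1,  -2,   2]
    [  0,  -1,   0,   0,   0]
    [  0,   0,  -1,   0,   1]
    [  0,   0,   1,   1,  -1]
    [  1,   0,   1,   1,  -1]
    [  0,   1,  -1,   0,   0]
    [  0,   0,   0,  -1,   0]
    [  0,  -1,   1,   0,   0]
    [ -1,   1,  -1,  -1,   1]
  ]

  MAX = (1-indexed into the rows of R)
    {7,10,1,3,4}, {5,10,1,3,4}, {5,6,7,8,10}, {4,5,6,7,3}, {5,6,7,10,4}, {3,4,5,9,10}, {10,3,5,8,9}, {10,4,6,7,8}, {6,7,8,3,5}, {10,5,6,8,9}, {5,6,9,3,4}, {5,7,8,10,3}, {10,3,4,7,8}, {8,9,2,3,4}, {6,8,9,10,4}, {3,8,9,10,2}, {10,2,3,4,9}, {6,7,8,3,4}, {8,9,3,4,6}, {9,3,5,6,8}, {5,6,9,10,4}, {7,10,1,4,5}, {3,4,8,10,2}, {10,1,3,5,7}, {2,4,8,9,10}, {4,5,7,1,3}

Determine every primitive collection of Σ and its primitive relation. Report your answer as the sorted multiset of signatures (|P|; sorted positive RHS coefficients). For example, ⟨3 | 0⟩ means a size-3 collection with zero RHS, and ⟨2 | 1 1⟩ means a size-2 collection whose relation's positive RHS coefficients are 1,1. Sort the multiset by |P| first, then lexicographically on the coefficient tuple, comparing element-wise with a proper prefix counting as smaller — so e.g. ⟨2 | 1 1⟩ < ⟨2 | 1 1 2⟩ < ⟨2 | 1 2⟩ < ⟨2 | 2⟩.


12 collections generate NE(X_Σ); each relation:

  • {7,9}:  v_{7} + v_{9} = 0  so sig = ⟨2 | 0⟩
  • {1,6}:  v_{1} + v_{6} = v_{4} + v_{5} + v_{7}  so sig = ⟨2 | 1 1 1⟩
  • {1,8}:  v_{1} + v_{8} = v_{3} + v_{7} + v_{10}  so sig = ⟨2 | 1 1 1⟩
  • {2,5}:  v_{2} + v_{5} = v_{3} + v_{9} + v_{10}  so sig = ⟨2 | 1 1 1⟩
  • {2,6}:  v_{2} + v_{6} = v_{4} + v_{8} + v_{9}  so sig = ⟨2 | 1 1 1⟩
  • {1,9}:  v_{1} + v_{9} = v_{3} + v_{4} + v_{5} + v_{10}  so sig = ⟨2 | 1 1 1 1⟩
  • {2,7}:  v_{2} + v_{7} = v_{3} + v_{4} + v_{8} + v_{10}  so sig = ⟨2 | 1 1 1 1⟩
  • {1,2}:  v_{1} + v_{2} = 2·v_{3} + v_{4} + 2·v_{10}  so sig = ⟨2 | 1 2 2⟩
  • {3,6,10}:  v_{3} + v_{6} + v_{10} = 0  so sig = ⟨3 | 0⟩
  • {4,5,8}:  v_{4} + v_{5} + v_{8} = 0  so sig = ⟨3 | 0⟩
  • {3,4,5,7,10}:  v_{3} + v_{4} + v_{5} + v_{7} + v_{10} = v_{1}  so sig = ⟨5 | 1⟩
  • {3,4,8,9,10}:  v_{3} + v_{4} + v_{8} + v_{9} + v_{10} = v_{2}  so sig = ⟨5 | 1⟩

Signatures (|P|; sorted positive RHS coefficients), sorted:
{ ⟨2 | 0⟩,  ⟨2 | 1 1 1⟩ ×4,  ⟨2 | 1 1 1 1⟩ ×2,  ⟨2 | 1 2 2⟩,  ⟨3 | 0⟩ ×2,  ⟨5 | 1⟩ ×2 }


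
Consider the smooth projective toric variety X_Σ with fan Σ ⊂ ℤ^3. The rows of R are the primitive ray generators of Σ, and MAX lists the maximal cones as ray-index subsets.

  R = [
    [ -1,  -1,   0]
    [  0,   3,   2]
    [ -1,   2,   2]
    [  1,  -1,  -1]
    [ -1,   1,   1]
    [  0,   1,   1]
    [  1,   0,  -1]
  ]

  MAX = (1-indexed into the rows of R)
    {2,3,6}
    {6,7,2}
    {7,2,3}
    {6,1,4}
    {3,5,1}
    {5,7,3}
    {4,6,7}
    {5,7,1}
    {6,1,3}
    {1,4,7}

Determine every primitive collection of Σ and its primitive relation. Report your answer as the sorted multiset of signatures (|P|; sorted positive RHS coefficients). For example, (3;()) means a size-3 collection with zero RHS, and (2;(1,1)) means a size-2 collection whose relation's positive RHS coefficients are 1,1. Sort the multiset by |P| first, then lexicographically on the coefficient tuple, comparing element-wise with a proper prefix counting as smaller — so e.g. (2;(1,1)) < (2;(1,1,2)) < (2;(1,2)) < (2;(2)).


The 9 primitive collections of Σ (r=7, n=3):

  P={4,5}:  v_{4} + v_{5} = 0  →  sig = (2;())
  P={1,2}:  v_{1} + v_{2} = v_{3}  →  sig = (2;(1))
  P={3,4}:  v_{3} + v_{4} = v_{6}  →  sig = (2;(1))
  P={5,6}:  v_{5} + v_{6} = v_{3}  →  sig = (2;(1))
  P={2,4}:  v_{2} + v_{4} = 2·v_{6} + v_{7}  →  sig = (2;(1,2))
  P={2,5}:  v_{2} + v_{5} = 2·v_{3} + v_{7}  →  sig = (2;(1,2))
  P={1,6,7}:  v_{1} + v_{6} + v_{7} = 0  →  sig = (3;())
  P={1,3,7}:  v_{1} + v_{3} + v_{7} = v_{5}  →  sig = (3;(1))
  P={3,6,7}:  v_{3} + v_{6} + v_{7} = v_{2}  →  sig = (3;(1))

Signatures (|P|; sorted positive RHS coefficients), sorted:
    |P|=2: 6 collections, coeffs (), (1), (1), (1), (1,2), (1,2)
    |P|=3: 3 collections, coeffs (), (1), (1)


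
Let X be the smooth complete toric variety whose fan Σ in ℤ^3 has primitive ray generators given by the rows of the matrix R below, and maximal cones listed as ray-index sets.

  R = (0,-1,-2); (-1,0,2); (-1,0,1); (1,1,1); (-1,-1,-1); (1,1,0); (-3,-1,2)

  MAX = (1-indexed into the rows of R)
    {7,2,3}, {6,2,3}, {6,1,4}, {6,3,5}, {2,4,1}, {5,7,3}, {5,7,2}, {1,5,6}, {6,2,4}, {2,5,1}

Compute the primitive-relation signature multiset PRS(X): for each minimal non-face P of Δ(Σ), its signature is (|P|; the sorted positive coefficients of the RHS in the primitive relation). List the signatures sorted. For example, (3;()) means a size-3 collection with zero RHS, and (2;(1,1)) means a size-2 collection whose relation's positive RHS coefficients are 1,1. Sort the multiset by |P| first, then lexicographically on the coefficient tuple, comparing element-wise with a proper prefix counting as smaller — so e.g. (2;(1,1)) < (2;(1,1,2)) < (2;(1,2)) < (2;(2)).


|primitive collections| = 9. Relations:

  {4,5}:  v_{4} + v_{5} = 0  →  sig = (2;())
  {1,3}:  v_{1} + v_{3} = v_{5}  →  sig = (2;(1))
  {3,4}:  v_{3} + v_{4} = v_{2} + v_{6}  →  sig = (2;(1,1))
  {4,7}:  v_{4} + v_{7} = v_{2} + v_{3}  →  sig = (2;(1,1))
  {1,7}:  v_{1} + v_{7} = v_{2} + 2·v_{5}  →  sig = (2;(1,2))
  {6,7}:  v_{6} + v_{7} = 2·v_{3}  →  sig = (2;(2))
  {1,2,6}:  v_{1} + v_{2} + v_{6} = 0  →  sig = (3;())
  {2,3,5}:  v_{2} + v_{3} + v_{5} = v_{7}  →  sig = (3;(1))
  {2,5,6}:  v_{2} + v_{5} + v_{6} = v_{3}  →  sig = (3;(1))

so the primitive-relation signature multiset is
{ (2;()),  (2;(1)),  (2;(1,1)) ×2,  (2;(1,2)),  (2;(2)),  (3;()),  (3;(1)) ×2 }


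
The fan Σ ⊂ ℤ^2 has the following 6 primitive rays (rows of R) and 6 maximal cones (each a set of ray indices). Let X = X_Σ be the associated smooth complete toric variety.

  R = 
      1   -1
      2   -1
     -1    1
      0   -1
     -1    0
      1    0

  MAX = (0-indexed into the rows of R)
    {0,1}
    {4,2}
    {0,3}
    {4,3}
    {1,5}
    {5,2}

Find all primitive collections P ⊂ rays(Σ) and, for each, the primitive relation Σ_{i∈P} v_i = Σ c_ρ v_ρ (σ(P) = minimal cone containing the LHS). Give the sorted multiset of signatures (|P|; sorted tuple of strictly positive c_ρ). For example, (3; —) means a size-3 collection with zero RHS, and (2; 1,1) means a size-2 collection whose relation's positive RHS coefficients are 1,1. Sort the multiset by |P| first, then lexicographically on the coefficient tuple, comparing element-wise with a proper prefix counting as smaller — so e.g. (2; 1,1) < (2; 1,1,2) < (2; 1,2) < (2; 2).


Σ has 9 primitive collections:

  • {0,2}:  v_{0} + v_{2} = 0  ⇒ sig = (2; —)
  • {4,5}:  v_{4} + v_{5} = 0  ⇒ sig = (2; —)
  • {0,4}:  v_{0} + v_{4} = v_{3}  ⇒ sig = (2; 1)
  • {0,5}:  v_{0} + v_{5} = v_{1}  ⇒ sig = (2; 1)
  • {1,2}:  v_{1} + v_{2} = v_{5}  ⇒ sig = (2; 1)
  • {1,4}:  v_{1} + v_{4} = v_{0}  ⇒ sig = (2; 1)
  • {2,3}:  v_{2} + v_{3} = v_{4}  ⇒ sig = (2; 1)
  • {3,5}:  v_{3} + v_{5} = v_{0}  ⇒ sig = (2; 1)
  • {1,3}:  v_{1} + v_{3} = 2·v_{0}  ⇒ sig = (2; 2)

Hence PRS(X_Σ) =
    |P|=2: 9 collections, coeffs (), (), (1), (1), (1), (1), (1), (1), (2)


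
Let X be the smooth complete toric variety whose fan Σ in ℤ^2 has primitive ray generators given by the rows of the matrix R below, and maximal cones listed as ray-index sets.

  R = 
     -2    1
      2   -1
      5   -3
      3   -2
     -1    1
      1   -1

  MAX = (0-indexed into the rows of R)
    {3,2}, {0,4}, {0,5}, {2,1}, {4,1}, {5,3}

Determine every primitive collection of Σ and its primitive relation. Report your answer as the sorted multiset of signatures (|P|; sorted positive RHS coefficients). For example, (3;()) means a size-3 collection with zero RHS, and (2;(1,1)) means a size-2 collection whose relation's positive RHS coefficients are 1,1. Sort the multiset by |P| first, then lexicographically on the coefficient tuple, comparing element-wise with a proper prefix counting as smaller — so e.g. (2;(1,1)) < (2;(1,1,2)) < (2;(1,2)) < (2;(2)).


9 collections generate NE(X_Σ); each relation:

  {0,1}:  v_{0} + v_{1} = 0  ⇒ sig = (2;())
  {4,5}:  v_{4} + v_{5} = 0  ⇒ sig = (2;())
  {0,2}:  v_{0} + v_{2} = v_{3}  ⇒ sig = (2;(1))
  {0,3}:  v_{0} + v_{3} = v_{5}  ⇒ sig = (2;(1))
  {1,3}:  v_{1} + v_{3} = v_{2}  ⇒ sig = (2;(1))
  {1,5}:  v_{1} + v_{5} = v_{3}  ⇒ sig = (2;(1))
  {3,4}:  v_{3} + v_{4} = v_{1}  ⇒ sig = (2;(1))
  {2,4}:  v_{2} + v_{4} = 2·v_{1}  ⇒ sig = (2;(2))
  {2,5}:  v_{2} + v_{5} = 2·v_{3}  ⇒ sig = (2;(2))

so the primitive-relation signature multiset is
    (2;())
    (2;())
    (2;(1))
    (2;(1))
    (2;(1))
    (2;(1))
    (2;(1))
    (2;(2))
    (2;(2))


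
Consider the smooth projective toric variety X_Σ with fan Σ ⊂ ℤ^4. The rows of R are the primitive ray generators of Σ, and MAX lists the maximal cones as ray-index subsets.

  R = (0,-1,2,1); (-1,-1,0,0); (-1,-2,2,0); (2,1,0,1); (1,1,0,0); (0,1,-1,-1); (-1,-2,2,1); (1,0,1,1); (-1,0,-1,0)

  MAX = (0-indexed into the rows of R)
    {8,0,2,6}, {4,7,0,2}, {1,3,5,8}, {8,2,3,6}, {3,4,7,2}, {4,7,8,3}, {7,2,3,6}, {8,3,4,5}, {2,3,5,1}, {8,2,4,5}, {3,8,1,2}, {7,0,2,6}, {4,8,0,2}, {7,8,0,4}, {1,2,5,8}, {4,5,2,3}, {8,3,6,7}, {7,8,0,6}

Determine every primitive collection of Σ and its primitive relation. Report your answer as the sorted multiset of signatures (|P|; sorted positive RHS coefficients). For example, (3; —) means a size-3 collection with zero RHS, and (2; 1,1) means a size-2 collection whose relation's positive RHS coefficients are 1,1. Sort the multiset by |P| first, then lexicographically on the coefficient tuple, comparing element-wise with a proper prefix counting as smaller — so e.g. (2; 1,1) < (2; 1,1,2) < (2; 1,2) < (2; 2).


Minimal non-faces — 12 found among 9 rays, 18 max cones:

  P={1,4}:  v_{1} + v_{4} = 0  so sig = (2; —)
  P={0,1}:  v_{0} + v_{1} = v_{6}  so sig = (2; 1)
  P={4,6}:  v_{4} + v_{6} = v_{0}  so sig = (2; 1)
  P={5,7}:  v_{5} + v_{7} = v_{4}  so sig = (2; 1)
  P={1,7}:  v_{1} + v_{7} = v_{2} + v_{3} + v_{8}  so sig = (2; 1,1,1)
  P={5,6}:  v_{5} + v_{6} = v_{2} + v_{4} + v_{8}  so sig = (2; 1,1,1)
  P={0,5}:  v_{0} + v_{5} = v_{2} + 2·v_{4} + v_{8}  so sig = (2; 1,1,2)
  P={1,6}:  v_{1} + v_{6} = 2·v_{2} + v_{3} + 2·v_{8}  so sig = (2; 1,2,2)
  P={0,3}:  v_{0} + v_{3} = 2·v_{7}  so sig = (2; 2)
  P={2,7,8}:  v_{2} + v_{7} + v_{8} = v_{6}  so sig = (3; 1)
  P={2,3,5,8}:  v_{2} + v_{3} + v_{5} + v_{8} = 0  so sig = (4; —)
  P={2,3,4,8}:  v_{2} + v_{3} + v_{4} + v_{8} = v_{7}  so sig = (4; 1)

Signatures (|P|; sorted positive RHS coefficients), sorted:
[(2; —), (2; 1), (2; 1), (2; 1), (2; 1,1,1), (2; 1,1,1), (2; 1,1,2), (2; 1,2,2), (2; 2), (3; 1), (4; —), (4; 1)]


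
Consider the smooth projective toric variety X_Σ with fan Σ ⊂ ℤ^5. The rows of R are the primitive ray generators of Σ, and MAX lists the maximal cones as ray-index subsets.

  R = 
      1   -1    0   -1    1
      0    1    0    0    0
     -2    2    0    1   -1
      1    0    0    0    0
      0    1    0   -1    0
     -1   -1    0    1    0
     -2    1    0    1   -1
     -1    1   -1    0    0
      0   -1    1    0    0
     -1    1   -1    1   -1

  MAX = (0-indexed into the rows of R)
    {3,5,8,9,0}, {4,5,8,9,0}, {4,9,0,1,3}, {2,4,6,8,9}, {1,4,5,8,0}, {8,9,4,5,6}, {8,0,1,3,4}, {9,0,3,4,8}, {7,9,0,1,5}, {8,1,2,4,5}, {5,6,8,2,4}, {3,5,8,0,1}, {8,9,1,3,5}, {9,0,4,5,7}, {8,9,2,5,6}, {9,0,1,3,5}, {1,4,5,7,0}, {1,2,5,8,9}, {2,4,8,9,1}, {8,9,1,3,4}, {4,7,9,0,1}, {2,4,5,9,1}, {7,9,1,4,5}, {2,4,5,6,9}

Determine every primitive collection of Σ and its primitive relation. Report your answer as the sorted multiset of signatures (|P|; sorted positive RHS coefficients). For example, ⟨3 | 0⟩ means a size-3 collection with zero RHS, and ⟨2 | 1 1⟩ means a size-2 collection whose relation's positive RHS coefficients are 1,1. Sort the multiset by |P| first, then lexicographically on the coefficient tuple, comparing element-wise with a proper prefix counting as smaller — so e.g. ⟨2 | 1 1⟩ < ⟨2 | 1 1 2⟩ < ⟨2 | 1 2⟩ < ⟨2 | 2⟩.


Primitive collections (14):

  P = {1,6}:  v_{1} + v_{6} = v_{2}  so sig = ⟨2 | 1⟩
  P = {0,6}:  v_{0} + v_{6} = v_{4} + v_{5}  so sig = ⟨2 | 1 1⟩
  P = {7,8}:  v_{7} + v_{8} = v_{4} + v_{5}  so sig = ⟨2 | 1 1⟩
  P = {0,2}:  v_{0} + v_{2} = v_{1} + v_{4} + v_{5}  so sig = ⟨2 | 1 1 1⟩
  P = {3,6}:  v_{3} + v_{6} = v_{1} + v_{8} + v_{9}  so sig = ⟨2 | 1 1 1⟩
  P = {3,7}:  v_{3} + v_{7} = v_{0} + v_{1} + v_{9}  so sig = ⟨2 | 1 1 1⟩
  P = {2,3}:  v_{2} + v_{3} = 2·v_{1} + v_{8} + v_{9}  so sig = ⟨2 | 1 1 2⟩
  P = {6,7}:  v_{6} + v_{7} = v_{1} + 2·v_{4} + 2·v_{5} + v_{9}  so sig = ⟨2 | 1 1 2 2⟩
  P = {2,7}:  v_{2} + v_{7} = 2·v_{1} + 2·v_{4} + 2·v_{5} + v_{9}  so sig = ⟨2 | 1 2 2 2⟩
  P = {3,4,5}:  v_{3} + v_{4} + v_{5} = 0  so sig = ⟨3 | 0⟩
  P = {0,1,8,9}:  v_{0} + v_{1} + v_{8} + v_{9} = 0  so sig = ⟨4 | 0⟩
  P = {0,1,4,5,9}:  v_{0} + v_{1} + v_{4} + v_{5} + v_{9} = v_{7}  so sig = ⟨5 | 1⟩
  P = {1,4,5,8,9}:  v_{1} + v_{4} + v_{5} + v_{8} + v_{9} = v_{6}  so sig = ⟨5 | 1⟩
  P = {2,4,5,8,9}:  v_{2} + v_{4} + v_{5} + v_{8} + v_{9} = 2·v_{6}  so sig = ⟨5 | 2⟩

Signatures (|P|; sorted positive RHS coefficients), sorted:
    ⟨2 | 1⟩
    ⟨2 | 1 1⟩
    ⟨2 | 1 1⟩
    ⟨2 | 1 1 1⟩
    ⟨2 | 1 1 1⟩
    ⟨2 | 1 1 1⟩
    ⟨2 | 1 1 2⟩
    ⟨2 | 1 1 2 2⟩
    ⟨2 | 1 2 2 2⟩
    ⟨3 | 0⟩
    ⟨4 | 0⟩
    ⟨5 | 1⟩
    ⟨5 | 1⟩
    ⟨5 | 2⟩


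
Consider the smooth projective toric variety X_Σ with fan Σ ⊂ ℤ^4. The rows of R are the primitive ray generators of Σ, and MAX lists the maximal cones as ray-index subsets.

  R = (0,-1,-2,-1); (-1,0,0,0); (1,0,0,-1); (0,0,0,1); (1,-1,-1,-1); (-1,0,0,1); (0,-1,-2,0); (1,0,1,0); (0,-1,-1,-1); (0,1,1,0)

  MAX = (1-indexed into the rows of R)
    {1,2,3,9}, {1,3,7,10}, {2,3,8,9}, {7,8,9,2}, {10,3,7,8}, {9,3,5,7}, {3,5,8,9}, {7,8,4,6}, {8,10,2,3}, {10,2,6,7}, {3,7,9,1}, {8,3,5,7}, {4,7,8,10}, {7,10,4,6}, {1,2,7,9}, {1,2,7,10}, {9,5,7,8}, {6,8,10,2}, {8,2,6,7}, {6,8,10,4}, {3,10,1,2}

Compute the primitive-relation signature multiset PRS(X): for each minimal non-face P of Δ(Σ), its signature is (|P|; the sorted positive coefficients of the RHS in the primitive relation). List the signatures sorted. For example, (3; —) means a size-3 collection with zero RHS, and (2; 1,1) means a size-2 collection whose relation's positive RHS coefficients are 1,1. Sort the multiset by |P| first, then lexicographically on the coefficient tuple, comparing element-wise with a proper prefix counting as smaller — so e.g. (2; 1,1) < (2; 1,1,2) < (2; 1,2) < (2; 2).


The 18 primitive collections of Σ (r=10, n=4):

  P = {3,6}:  v_{3} + v_{6} = 0 ; sig = (2; —)
  P = {1,4}:  v_{1} + v_{4} = v_{7} ; sig = (2; 1)
  P = {1,8}:  v_{1} + v_{8} = v_{5} ; sig = (2; 1)
  P = {2,4}:  v_{2} + v_{4} = v_{6} ; sig = (2; 1)
  P = {2,5}:  v_{2} + v_{5} = v_{9} ; sig = (2; 1)
  P = {5,10}:  v_{5} + v_{10} = v_{3} ; sig = (2; 1)
  P = {1,6}:  v_{1} + v_{6} = v_{2} + v_{7} ; sig = (2; 1,1)
  P = {4,5}:  v_{4} + v_{5} = v_{7} + v_{8} ; sig = (2; 1,1)
  P = {9,10}:  v_{9} + v_{10} = v_{2} + v_{3} ; sig = (2; 1,1)
  P = {1,5}:  v_{1} + v_{5} = v_{3} + v_{7} + v_{9} ; sig = (2; 1,1,1)
  P = {3,4}:  v_{3} + v_{4} = v_{7} + v_{8} + v_{10} ; sig = (2; 1,1,1)
  P = {4,9}:  v_{4} + v_{9} = v_{2} + v_{7} + v_{8} ; sig = (2; 1,1,1)
  P = {5,6}:  v_{5} + v_{6} = v_{2} + v_{7} + v_{8} ; sig = (2; 1,1,1)
  P = {6,9}:  v_{6} + v_{9} = 2·v_{2} + v_{7} + v_{8} ; sig = (2; 1,1,2)
  P = {2,3,7}:  v_{2} + v_{3} + v_{7} = v_{1} ; sig = (3; 1)
  P = {2,7,8,10}:  v_{2} + v_{7} + v_{8} + v_{10} = 0 ; sig = (4; —)
  P = {6,7,8,10}:  v_{6} + v_{7} + v_{8} + v_{10} = v_{4} ; sig = (4; 1)
  P = {3,7,8,9}:  v_{3} + v_{7} + v_{8} + v_{9} = 2·v_{5} ; sig = (4; 2)

Signatures (|P|; sorted positive RHS coefficients), sorted:
{ (2; —),  (2; 1) ×5,  (2; 1,1) ×3,  (2; 1,1,1) ×4,  (2; 1,1,2),  (3; 1),  (4; —),  (4; 1),  (4; 2) }


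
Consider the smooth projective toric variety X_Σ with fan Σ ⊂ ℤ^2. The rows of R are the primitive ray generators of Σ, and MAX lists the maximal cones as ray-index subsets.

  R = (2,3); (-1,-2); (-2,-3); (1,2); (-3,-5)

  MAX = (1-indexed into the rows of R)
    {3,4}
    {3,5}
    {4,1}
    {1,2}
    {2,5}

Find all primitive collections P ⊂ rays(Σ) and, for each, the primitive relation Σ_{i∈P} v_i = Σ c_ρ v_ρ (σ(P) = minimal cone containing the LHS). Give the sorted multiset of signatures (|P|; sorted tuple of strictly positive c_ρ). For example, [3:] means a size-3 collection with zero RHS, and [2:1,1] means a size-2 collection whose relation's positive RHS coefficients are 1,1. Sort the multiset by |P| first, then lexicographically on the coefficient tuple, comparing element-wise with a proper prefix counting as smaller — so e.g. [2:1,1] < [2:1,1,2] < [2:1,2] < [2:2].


The 5 primitive collections of Σ (r=5, n=2):

  P = {1,3}:  v_{1} + v_{3} = 0  →  sig = [2:]
  P = {2,4}:  v_{2} + v_{4} = 0  →  sig = [2:]
  P = {1,5}:  v_{1} + v_{5} = v_{2}  →  sig = [2:1]
  P = {2,3}:  v_{2} + v_{3} = v_{5}  →  sig = [2:1]
  P = {4,5}:  v_{4} + v_{5} = v_{3}  →  sig = [2:1]

Signatures (|P|; sorted positive RHS coefficients), sorted:
    [2:]
    [2:]
    [2:1]
    [2:1]
    [2:1]


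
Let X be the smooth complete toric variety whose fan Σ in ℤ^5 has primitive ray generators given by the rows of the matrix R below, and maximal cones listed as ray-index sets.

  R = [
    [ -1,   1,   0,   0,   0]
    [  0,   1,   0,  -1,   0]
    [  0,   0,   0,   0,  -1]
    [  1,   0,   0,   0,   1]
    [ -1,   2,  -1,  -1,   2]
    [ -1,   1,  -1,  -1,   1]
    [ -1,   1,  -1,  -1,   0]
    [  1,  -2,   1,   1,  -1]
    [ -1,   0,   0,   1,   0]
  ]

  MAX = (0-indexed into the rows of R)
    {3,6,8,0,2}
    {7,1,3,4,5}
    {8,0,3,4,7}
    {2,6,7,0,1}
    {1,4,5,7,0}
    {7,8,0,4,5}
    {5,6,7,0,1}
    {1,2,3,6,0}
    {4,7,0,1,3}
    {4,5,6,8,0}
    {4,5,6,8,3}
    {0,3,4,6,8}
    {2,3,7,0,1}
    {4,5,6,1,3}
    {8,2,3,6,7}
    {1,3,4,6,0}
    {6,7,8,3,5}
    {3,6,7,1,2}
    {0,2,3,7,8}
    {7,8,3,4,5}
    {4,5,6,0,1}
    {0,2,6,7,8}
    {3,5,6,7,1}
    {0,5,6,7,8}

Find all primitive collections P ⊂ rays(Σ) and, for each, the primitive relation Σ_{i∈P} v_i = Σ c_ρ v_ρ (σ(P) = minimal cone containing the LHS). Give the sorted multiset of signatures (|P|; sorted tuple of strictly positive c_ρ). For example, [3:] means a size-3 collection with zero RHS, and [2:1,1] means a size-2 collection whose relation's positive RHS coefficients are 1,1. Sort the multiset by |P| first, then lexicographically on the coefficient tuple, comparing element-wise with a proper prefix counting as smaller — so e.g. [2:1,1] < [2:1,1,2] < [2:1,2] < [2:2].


Minimal non-faces — 6 found among 9 rays, 24 max cones:

  • {1,8}:  v_{1} + v_{8} = v_{0} ; sig = [2:1]
  • {2,5}:  v_{2} + v_{5} = v_{6} ; sig = [2:1]
  • {2,4}:  v_{2} + v_{4} = v_{0} + v_{3} + v_{6} ; sig = [2:1,1,1]
  • {0,3,5}:  v_{0} + v_{3} + v_{5} = v_{4} ; sig = [3:1]
  • {4,6,7}:  v_{4} + v_{6} + v_{7} = v_{5} ; sig = [3:1]
  • {0,3,6,7}:  v_{0} + v_{3} + v_{6} + v_{7} = 0 ; sig = [4:]

Hence PRS(X_Σ) =
    [2:1]
    [2:1]
    [2:1,1,1]
    [3:1]
    [3:1]
    [4:]


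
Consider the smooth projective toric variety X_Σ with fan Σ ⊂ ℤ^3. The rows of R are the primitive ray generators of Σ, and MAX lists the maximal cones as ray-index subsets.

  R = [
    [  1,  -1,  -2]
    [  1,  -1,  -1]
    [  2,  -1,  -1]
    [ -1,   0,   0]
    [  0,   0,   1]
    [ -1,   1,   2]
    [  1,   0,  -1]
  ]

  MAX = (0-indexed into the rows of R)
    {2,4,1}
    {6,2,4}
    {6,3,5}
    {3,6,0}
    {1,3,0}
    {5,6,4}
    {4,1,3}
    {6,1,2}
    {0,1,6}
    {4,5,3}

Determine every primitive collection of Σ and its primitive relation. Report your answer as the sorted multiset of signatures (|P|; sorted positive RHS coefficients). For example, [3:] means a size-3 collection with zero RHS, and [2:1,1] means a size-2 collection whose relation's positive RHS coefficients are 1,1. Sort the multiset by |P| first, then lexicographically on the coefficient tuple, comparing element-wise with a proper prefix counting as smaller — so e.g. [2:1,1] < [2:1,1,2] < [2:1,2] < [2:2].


Σ has 9 primitive collections:

  • {0,5}:  v_{0} + v_{5} = 0 ; sig = [2:]
  • {0,4}:  v_{0} + v_{4} = v_{1} ; sig = [2:1]
  • {1,5}:  v_{1} + v_{5} = v_{4} ; sig = [2:1]
  • {2,3}:  v_{2} + v_{3} = v_{1} ; sig = [2:1]
  • {0,2}:  v_{0} + v_{2} = 2·v_{1} + v_{6} ; sig = [2:1,2]
  • {2,5}:  v_{2} + v_{5} = 2·v_{4} + v_{6} ; sig = [2:1,2]
  • {3,4,6}:  v_{3} + v_{4} + v_{6} = 0 ; sig = [3:]
  • {1,3,6}:  v_{1} + v_{3} + v_{6} = v_{0} ; sig = [3:1]
  • {1,4,6}:  v_{1} + v_{4} + v_{6} = v_{2} ; sig = [3:1]

so the primitive-relation signature multiset is
    [2:]
    [2:1]
    [2:1]
    [2:1]
    [2:1,2]
    [2:1,2]
    [3:]
    [3:1]
    [3:1]


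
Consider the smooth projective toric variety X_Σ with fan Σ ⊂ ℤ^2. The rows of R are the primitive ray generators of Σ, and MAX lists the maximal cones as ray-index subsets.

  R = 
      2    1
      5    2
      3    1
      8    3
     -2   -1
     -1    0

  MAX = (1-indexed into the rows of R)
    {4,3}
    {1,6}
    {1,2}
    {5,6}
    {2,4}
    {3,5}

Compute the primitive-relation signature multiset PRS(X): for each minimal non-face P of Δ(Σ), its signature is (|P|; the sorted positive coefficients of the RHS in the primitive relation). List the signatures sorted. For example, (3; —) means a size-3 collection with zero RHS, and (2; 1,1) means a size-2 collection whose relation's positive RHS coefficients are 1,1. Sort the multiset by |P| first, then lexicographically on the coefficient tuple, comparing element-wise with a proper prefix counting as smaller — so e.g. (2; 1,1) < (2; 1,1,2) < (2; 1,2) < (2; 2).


Minimal non-faces — 9 found among 6 rays, 6 max cones:

  P={1,5}:  v_{1} + v_{5} = 0  →  sig = (2; —)
  P={1,3}:  v_{1} + v_{3} = v_{2}  →  sig = (2; 1)
  P={2,3}:  v_{2} + v_{3} = v_{4}  →  sig = (2; 1)
  P={2,5}:  v_{2} + v_{5} = v_{3}  →  sig = (2; 1)
  P={3,6}:  v_{3} + v_{6} = v_{1}  →  sig = (2; 1)
  P={4,6}:  v_{4} + v_{6} = v_{1} + v_{2}  →  sig = (2; 1,1)
  P={1,4}:  v_{1} + v_{4} = 2·v_{2}  →  sig = (2; 2)
  P={2,6}:  v_{2} + v_{6} = 2·v_{1}  →  sig = (2; 2)
  P={4,5}:  v_{4} + v_{5} = 2·v_{3}  →  sig = (2; 2)

so the primitive-relation signature multiset is
    (2; —)
    (2; 1)
    (2; 1)
    (2; 1)
    (2; 1)
    (2; 1,1)
    (2; 2)
    (2; 2)
    (2; 2)


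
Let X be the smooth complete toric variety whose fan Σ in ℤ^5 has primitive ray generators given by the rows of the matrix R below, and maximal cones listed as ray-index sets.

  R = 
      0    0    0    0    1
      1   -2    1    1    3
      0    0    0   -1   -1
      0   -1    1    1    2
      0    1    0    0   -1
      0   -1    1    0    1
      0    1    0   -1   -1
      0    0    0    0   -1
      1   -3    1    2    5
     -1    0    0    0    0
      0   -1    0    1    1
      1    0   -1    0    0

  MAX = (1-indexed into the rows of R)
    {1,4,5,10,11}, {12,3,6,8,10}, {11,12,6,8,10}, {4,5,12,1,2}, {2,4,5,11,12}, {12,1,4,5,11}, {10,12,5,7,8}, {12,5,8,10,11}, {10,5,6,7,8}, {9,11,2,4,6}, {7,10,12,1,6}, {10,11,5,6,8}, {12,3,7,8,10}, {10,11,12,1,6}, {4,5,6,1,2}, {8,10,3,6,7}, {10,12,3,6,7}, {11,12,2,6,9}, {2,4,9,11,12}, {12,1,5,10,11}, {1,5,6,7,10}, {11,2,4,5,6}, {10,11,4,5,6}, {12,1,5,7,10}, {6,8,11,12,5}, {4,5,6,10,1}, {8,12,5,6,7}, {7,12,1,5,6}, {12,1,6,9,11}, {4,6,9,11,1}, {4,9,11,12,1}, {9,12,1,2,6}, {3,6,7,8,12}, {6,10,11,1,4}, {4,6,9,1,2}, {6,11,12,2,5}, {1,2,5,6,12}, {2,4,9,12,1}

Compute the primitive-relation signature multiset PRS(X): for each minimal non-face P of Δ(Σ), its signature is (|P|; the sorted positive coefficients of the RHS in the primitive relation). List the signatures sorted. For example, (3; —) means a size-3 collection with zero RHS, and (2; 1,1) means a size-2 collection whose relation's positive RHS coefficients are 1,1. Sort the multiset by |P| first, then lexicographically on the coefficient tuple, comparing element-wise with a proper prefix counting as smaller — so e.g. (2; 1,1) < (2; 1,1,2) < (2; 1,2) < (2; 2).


The 23 primitive collections of Σ (r=12, n=5):

  • {1,8}:  v_{1} + v_{8} = 0 ; sig = (2; —)
  • {7,11}:  v_{7} + v_{11} = 0 ; sig = (2; —)
  • {3,4}:  v_{3} + v_{4} = v_{6} ; sig = (2; 1)
  • {3,5}:  v_{3} + v_{5} = v_{7} + v_{8} ; sig = (2; 1,1)
  • {7,9}:  v_{7} + v_{9} = v_{1} + v_{2} ; sig = (2; 1,1)
  • {8,9}:  v_{8} + v_{9} = v_{2} + v_{11} ; sig = (2; 1,1)
  • {2,10}:  v_{2} + v_{10} = v_{1} + v_{6} + v_{11} ; sig = (2; 1,1,1)
  • {4,7}:  v_{4} + v_{7} = v_{1} + v_{5} + v_{6} ; sig = (2; 1,1,1)
  • {4,8}:  v_{4} + v_{8} = v_{5} + v_{6} + v_{11} ; sig = (2; 1,1,1)
  • {1,3}:  v_{1} + v_{3} = v_{6} + v_{7} + v_{10} + v_{12} ; sig = (2; 1,1,1,1)
  • {3,11}:  v_{3} + v_{11} = v_{6} + v_{8} + v_{10} + v_{12} ; sig = (2; 1,1,1,1)
  • {2,7}:  v_{2} + v_{7} = v_{1} + v_{5} + 2·v_{6} + v_{12} ; sig = (2; 1,1,1,2)
  • {2,8}:  v_{2} + v_{8} = v_{5} + 2·v_{6} + v_{11} + v_{12} ; sig = (2; 1,1,1,2)
  • {3,9}:  v_{3} + v_{9} = v_{1} + 2·v_{6} + v_{11} + v_{12} ; sig = (2; 1,1,1,2)
  • {2,3}:  v_{2} + v_{3} = 2·v_{6} + v_{12} ; sig = (2; 1,2)
  • {5,9}:  v_{5} + v_{9} = 2·v_{4} + v_{12} ; sig = (2; 1,2)
  • {9,10}:  v_{9} + v_{10} = 2·v_{1} + v_{6} + 2·v_{11} ; sig = (2; 1,2,2)
  • {1,2,11}:  v_{1} + v_{2} + v_{11} = v_{9} ; sig = (3; 1)
  • {4,6,12}:  v_{4} + v_{6} + v_{12} = v_{2} ; sig = (3; 1)
  • {4,10,12}:  v_{4} + v_{10} + v_{12} = v_{1} + v_{11} ; sig = (3; 1,1)
  • {5,6,10,12}:  v_{5} + v_{6} + v_{10} + v_{12} = 0 ; sig = (4; —)
  • {1,5,6,11}:  v_{1} + v_{5} + v_{6} + v_{11} = v_{4} ; sig = (4; 1)
  • {6,7,8,10,12}:  v_{6} + v_{7} + v_{8} + v_{10} + v_{12} = v_{3} ; sig = (5; 1)

Signatures (|P|; sorted positive RHS coefficients), sorted:
    (2; —)
    (2; —)
    (2; 1)
    (2; 1,1)
    (2; 1,1)
    (2; 1,1)
    (2; 1,1,1)
    (2; 1,1,1)
    (2; 1,1,1)
    (2; 1,1,1,1)
    (2; 1,1,1,1)
    (2; 1,1,1,2)
    (2; 1,1,1,2)
    (2; 1,1,1,2)
    (2; 1,2)
    (2; 1,2)
    (2; 1,2,2)
    (3; 1)
    (3; 1)
    (3; 1,1)
    (4; —)
    (4; 1)
    (5; 1)
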